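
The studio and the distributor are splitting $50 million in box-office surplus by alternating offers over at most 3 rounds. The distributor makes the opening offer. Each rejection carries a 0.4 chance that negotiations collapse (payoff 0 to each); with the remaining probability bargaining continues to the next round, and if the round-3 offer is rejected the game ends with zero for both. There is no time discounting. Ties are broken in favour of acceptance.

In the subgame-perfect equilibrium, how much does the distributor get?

38

Round 3 (the distributor proposes): the studio will accept anything ≥ 0, so the distributor offers 0 and keeps 50.
Round 2 (the studio proposes): rejecting gives the distributor an expected 0.6 × 50 = 30; the studio offers that and keeps 20.
Round 1 (the distributor proposes): rejecting gives the studio an expected 0.6 × 20 = 12. The distributor offers 12 and keeps 50 − 12 = 38.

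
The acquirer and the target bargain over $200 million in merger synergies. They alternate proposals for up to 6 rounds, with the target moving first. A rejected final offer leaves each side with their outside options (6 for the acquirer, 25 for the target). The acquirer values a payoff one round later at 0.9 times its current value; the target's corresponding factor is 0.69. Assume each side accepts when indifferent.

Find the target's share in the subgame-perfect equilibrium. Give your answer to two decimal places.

Round 6 (the acquirer proposes): the target gets 25 if talks fail, so the acquirer offers 25 and keeps 175.
Round 5 (the target proposes): the acquirer can get 175 next round, worth 0.9 × 175 = 157.5 now. The target offers 157.5 and keeps 200 − 157.5 = 42.5.
Round 4 (the acquirer proposes): the target can get 42.5 next round, worth 0.69 × 42.5 = 29.325 now, so the acquirer offers 29.325, keeping 170.675.
Round 3 (the target proposes): the acquirer can get 170.675 next round, worth 0.9 × 170.675 = 153.6075 now, so the target offers 153.6075, keeping 46.3925.
Round 2 (the acquirer proposes): the target can get 46.3925 next round, worth 0.69 × 46.3925 = 32.010825 now; the acquirer offers that and keeps 167.989175.
Round 1 (the target proposes): the acquirer can get 167.989175 next round, worth 0.9 × 167.989175 = 151.1902575 now, so the target offers 151.1902575, keeping 48.8097425.

48.81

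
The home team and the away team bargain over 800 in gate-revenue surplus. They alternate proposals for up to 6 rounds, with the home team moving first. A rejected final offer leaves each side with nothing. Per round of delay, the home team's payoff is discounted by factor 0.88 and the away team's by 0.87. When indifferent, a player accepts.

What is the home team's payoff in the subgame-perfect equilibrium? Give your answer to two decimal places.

Solve by backward induction from round 6.
Round 6 (the away team proposes): the home team will accept anything ≥ 0, so the away team offers 0 and keeps 800.
Round 5 (the home team proposes): the away team can get 800 next round, worth 0.87 × 800 = 696 now, so the home team offers 696, keeping 104.
Round 4 (the away team proposes): the home team can get 104 next round, worth 0.88 × 104 = 91.52 now, so the away team offers 91.52, keeping 708.48.
Round 3 (the home team proposes): the away team can get 708.48 next round, worth 0.87 × 708.48 = 616.3776 now, so the home team offers 616.3776, keeping 183.6224.
Round 2 (the away team proposes): the home team can get 183.6224 next round, worth 0.88 × 183.6224 = 161.587712 now. The away team offers 161.587712 and keeps 800 − 161.587712 = 638.412288.
Round 1 (the home team proposes): the away team can get 638.412288 next round, worth 0.87 × 638.412288 = 555.41869056 now, so the home team offers 555.41869056, keeping 244.58130944.

244.58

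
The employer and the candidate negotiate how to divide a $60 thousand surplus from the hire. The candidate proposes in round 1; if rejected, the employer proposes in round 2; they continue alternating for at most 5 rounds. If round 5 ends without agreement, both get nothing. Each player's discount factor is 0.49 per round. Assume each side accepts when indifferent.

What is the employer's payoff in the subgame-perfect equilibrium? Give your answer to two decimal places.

18.59

Work backward from the last round.
Round 5 (the candidate proposes): the employer will accept anything ≥ 0, so the candidate offers 0 and keeps 60.
Round 4 (the employer proposes): the candidate can get 60 next round, worth 0.49 × 60 = 29.4 now. The employer offers 29.4 and keeps 60 − 29.4 = 30.6.
Round 3 (the candidate proposes): the employer can get 30.6 next round, worth 0.49 × 30.6 = 14.994 now. The candidate offers 14.994 and keeps 60 − 14.994 = 45.006.
Round 2 (the employer proposes): the candidate can get 45.006 next round, worth 0.49 × 45.006 = 22.05294 now; the employer offers that and keeps 37.94706.
Round 1 (the candidate proposes): the employer can get 37.94706 next round, worth 0.49 × 37.94706 = 18.5940594 now, so the candidate offers 18.5940594, keeping 41.4059406.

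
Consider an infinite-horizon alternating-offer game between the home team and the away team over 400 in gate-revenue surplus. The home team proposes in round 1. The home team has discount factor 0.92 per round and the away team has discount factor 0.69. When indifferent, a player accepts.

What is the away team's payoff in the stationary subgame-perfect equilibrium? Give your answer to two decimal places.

60.46

When the home team proposes, the away team accepts any offer worth at least 0.69 times what the away team would get by proposing next round; and vice versa.
This gives x = 400 − 0.69y and y = 400 − 0.92x, where x and y are each side's share when it proposes.
Hence (1 − 0.69·0.92)x = 400(1 − 0.69), i.e. 0.3652·x = 124.
x ≈ 339.5400; the away team's share is 400 − x ≈ 60.4600.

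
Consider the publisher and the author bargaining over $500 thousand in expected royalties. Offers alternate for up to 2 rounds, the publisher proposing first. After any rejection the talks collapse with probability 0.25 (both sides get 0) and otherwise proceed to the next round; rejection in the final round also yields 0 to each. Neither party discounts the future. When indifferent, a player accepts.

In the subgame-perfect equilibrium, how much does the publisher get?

125

Round 2 (the author proposes): the publisher will accept anything ≥ 0, so the author offers 0 and keeps 500.
Round 1 (the publisher proposes): rejecting gives the author an expected 0.75 × 500 = 375, so the publisher offers 375, keeping 125.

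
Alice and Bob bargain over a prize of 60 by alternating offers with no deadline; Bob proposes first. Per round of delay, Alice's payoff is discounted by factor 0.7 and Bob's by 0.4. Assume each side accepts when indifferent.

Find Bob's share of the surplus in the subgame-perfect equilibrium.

Let x be Bob's share when Bob proposes and y be Alice's share when Alice proposes.
Alice accepts iff offered ≥ 0.7·y, so x = 60 − 0.7y. Symmetrically y = 60 − 0.4x.
Substituting: x = 60 − 0.7(60 − 0.4x), giving x(1 − 0.4·0.7) = 60(1 − 0.7).
So x = 60 × 0.3 / 0.72 = 25, and Alice receives 60 − x = 35.

25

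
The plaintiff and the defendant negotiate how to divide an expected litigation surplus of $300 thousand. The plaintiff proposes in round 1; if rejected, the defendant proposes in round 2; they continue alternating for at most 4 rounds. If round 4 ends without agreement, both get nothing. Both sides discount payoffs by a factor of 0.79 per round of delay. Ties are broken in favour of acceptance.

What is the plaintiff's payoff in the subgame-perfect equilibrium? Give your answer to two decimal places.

Round 4 (the defendant proposes): rejection yields 0 for the plaintiff; the defendant offers 0 and keeps 300.
Round 3 (the plaintiff proposes): the defendant can get 300 next round, worth 0.79 × 300 = 237 now, so the plaintiff offers 237, keeping 63.
Round 2 (the defendant proposes): the plaintiff can get 63 next round, worth 0.79 × 63 = 49.77 now; the defendant offers that and keeps 250.23.
Round 1 (the plaintiff proposes): the defendant can get 250.23 next round, worth 0.79 × 250.23 = 197.6817 now. The plaintiff offers 197.6817 and keeps 300 − 197.6817 = 102.3183.

102.32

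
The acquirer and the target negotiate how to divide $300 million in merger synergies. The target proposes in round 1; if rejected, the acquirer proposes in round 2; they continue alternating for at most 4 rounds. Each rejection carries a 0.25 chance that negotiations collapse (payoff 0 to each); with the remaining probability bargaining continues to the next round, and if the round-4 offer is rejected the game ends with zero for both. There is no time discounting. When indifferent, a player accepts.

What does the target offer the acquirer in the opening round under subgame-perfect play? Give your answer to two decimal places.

182.81

Round 4 (the acquirer proposes): the target will accept anything ≥ 0, so the acquirer offers 0 and keeps 300.
Round 3 (the target proposes): rejecting gives the acquirer an expected 0.75 × 300 = 225, so the target offers 225, keeping 75.
Round 2 (the acquirer proposes): rejecting gives the target an expected 0.75 × 75 = 56.25, so the acquirer offers 56.25, keeping 243.75.
Round 1 (the target proposes): rejecting gives the acquirer an expected 0.75 × 243.75 = 182.8125. The target offers 182.8125 and keeps 300 − 182.8125 = 117.1875.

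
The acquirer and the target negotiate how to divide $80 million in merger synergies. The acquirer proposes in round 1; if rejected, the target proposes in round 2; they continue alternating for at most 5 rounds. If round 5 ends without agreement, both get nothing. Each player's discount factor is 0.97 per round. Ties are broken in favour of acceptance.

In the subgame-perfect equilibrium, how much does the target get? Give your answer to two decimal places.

Round 5 (the acquirer proposes): the target will accept anything ≥ 0, so the acquirer offers 0 and keeps 80.
Round 4 (the target proposes): the acquirer can get 80 next round, worth 0.97 × 80 = 77.6 now. The target offers 77.6 and keeps 80 − 77.6 = 2.4.
Round 3 (the acquirer proposes): the target can get 2.4 next round, worth 0.97 × 2.4 = 2.328 now; the acquirer offers that and keeps 77.672.
Round 2 (the target proposes): the acquirer can get 77.672 next round, worth 0.97 × 77.672 = 75.34184 now; the target offers that and keeps 4.65816.
Round 1 (the acquirer proposes): the target can get 4.65816 next round, worth 0.97 × 4.65816 = 4.5184152 now. The acquirer offers 4.5184152 and keeps 80 − 4.5184152 = 75.4815848.

4.52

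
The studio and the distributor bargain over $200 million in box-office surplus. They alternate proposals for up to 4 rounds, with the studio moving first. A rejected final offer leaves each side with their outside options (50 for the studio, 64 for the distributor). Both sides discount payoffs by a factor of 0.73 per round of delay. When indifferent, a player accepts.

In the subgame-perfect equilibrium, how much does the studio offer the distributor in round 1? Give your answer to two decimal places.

97.77

Round 4 (the distributor proposes): the studio gets 50 if talks fail, so the distributor offers 50 and keeps 150.
Round 3 (the studio proposes): the distributor can get 150 next round, worth 0.73 × 150 = 109.5 now, so the studio offers 109.5, keeping 90.5.
Round 2 (the distributor proposes): the studio can get 90.5 next round, worth 0.73 × 90.5 = 66.065 now, so the distributor offers 66.065, keeping 133.935.
Round 1 (the studio proposes): the distributor can get 133.935 next round, worth 0.73 × 133.935 = 97.77255 now, so the studio offers 97.77255, keeping 102.22745.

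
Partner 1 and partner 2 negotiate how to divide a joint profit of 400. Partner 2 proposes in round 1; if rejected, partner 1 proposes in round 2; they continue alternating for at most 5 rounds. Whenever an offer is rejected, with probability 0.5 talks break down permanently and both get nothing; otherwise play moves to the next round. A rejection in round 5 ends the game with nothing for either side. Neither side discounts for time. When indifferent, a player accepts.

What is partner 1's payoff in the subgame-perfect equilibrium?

125

Round 5 (partner 2 proposes): rejection yields 0 for partner 1; partner 2 offers 0 and keeps 400.
Round 4 (partner 1 proposes): rejecting gives partner 2 an expected 0.5 × 400 = 200; partner 1 offers that and keeps 200.
Round 3 (partner 2 proposes): rejecting gives partner 1 an expected 0.5 × 200 = 100; partner 2 offers that and keeps 300.
Round 2 (partner 1 proposes): rejecting gives partner 2 an expected 0.5 × 300 = 150, so partner 1 offers 150, keeping 250.
Round 1 (partner 2 proposes): rejecting gives partner 1 an expected 0.5 × 250 = 125; partner 2 offers that and keeps 275.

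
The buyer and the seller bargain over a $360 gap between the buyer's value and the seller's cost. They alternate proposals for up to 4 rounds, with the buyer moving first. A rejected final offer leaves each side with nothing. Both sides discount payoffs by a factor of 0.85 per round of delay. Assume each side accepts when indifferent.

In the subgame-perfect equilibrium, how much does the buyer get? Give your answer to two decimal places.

Round 4 (the seller proposes): the buyer will accept anything ≥ 0, so the seller offers 0 and keeps 360.
Round 3 (the buyer proposes): the seller can get 360 next round, worth 0.85 × 360 = 306 now, so the buyer offers 306, keeping 54.
Round 2 (the seller proposes): the buyer can get 54 next round, worth 0.85 × 54 = 45.9 now; the seller offers that and keeps 314.1.
Round 1 (the buyer proposes): the seller can get 314.1 next round, worth 0.85 × 314.1 = 266.985 now; the buyer offers that and keeps 93.015.

93.02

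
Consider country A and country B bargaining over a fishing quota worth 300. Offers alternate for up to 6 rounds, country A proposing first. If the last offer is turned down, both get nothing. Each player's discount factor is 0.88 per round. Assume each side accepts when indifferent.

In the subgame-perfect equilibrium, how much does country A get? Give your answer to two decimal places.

85.47

Round 6 (country B proposes): rejection yields 0 for country A; country B offers 0 and keeps 300.
Round 5 (country A proposes): country B can get 300 next round, worth 0.88 × 300 = 264 now, so country A offers 264, keeping 36.
Round 4 (country B proposes): country A can get 36 next round, worth 0.88 × 36 = 31.68 now; country B offers that and keeps 268.32.
Round 3 (country A proposes): country B can get 268.32 next round, worth 0.88 × 268.32 = 236.1216 now. Country A offers 236.1216 and keeps 300 − 236.1216 = 63.8784.
Round 2 (country B proposes): country A can get 63.8784 next round, worth 0.88 × 63.8784 = 56.212992 now. Country B offers 56.212992 and keeps 300 − 56.212992 = 243.787008.
Round 1 (country A proposes): country B can get 243.787008 next round, worth 0.88 × 243.787008 = 214.53256704 now. Country A offers 214.53256704 and keeps 300 − 214.53256704 = 85.46743296.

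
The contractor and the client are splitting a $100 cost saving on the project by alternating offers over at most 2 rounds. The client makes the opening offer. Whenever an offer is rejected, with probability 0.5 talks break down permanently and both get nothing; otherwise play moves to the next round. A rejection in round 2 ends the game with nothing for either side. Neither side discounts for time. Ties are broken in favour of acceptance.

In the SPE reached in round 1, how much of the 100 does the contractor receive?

Round 2 (the contractor proposes): rejection yields 0 for the client; the contractor offers 0 and keeps 100.
Round 1 (the client proposes): rejecting gives the contractor an expected 0.5 × 100 = 50. The client offers 50 and keeps 100 − 50 = 50.

50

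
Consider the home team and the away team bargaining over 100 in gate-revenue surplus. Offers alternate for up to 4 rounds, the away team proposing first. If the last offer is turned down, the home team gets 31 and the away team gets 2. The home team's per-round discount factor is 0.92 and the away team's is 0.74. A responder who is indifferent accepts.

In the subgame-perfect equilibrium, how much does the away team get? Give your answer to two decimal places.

Round 4 (the home team proposes): the away team gets 2 if talks fail, so the home team offers 2 and keeps 98.
Round 3 (the away team proposes): the home team can get 98 next round, worth 0.92 × 98 = 90.16 now, so the away team offers 90.16, keeping 9.84.
Round 2 (the home team proposes): the away team can get 9.84 next round, worth 0.74 × 9.84 = 7.2816 now. The home team offers 7.2816 and keeps 100 − 7.2816 = 92.7184.
Round 1 (the away team proposes): the home team can get 92.7184 next round, worth 0.92 × 92.7184 = 85.300928 now. The away team offers 85.300928 and keeps 100 − 85.300928 = 14.699072.

14.70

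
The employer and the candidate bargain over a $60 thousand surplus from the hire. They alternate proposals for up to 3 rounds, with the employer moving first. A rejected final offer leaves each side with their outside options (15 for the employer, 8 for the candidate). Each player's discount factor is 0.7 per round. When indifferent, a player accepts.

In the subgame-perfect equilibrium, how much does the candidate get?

Round 3 (the employer proposes): the candidate gets 8 if talks fail, so the employer offers 8 and keeps 52.
Round 2 (the candidate proposes): the employer can get 52 next round, worth 0.7 × 52 = 36.4 now, so the candidate offers 36.4, keeping 23.6.
Round 1 (the employer proposes): the candidate can get 23.6 next round, worth 0.7 × 23.6 = 16.52 now, so the employer offers 16.52, keeping 43.48.

16.52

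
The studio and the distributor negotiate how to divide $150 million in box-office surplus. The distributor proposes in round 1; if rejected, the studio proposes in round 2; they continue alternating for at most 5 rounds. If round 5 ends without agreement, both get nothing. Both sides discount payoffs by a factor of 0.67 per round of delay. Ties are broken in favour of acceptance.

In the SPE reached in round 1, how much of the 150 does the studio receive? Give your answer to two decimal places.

48.05

Round 5 (the distributor proposes): the studio will accept anything ≥ 0, so the distributor offers 0 and keeps 150.
Round 4 (the studio proposes): the distributor can get 150 next round, worth 0.67 × 150 = 100.5 now, so the studio offers 100.5, keeping 49.5.
Round 3 (the distributor proposes): the studio can get 49.5 next round, worth 0.67 × 49.5 = 33.165 now, so the distributor offers 33.165, keeping 116.835.
Round 2 (the studio proposes): the distributor can get 116.835 next round, worth 0.67 × 116.835 = 78.27945 now. The studio offers 78.27945 and keeps 150 − 78.27945 = 71.72055.
Round 1 (the distributor proposes): the studio can get 71.72055 next round, worth 0.67 × 71.72055 = 48.0527685 now; the distributor offers that and keeps 101.9472315.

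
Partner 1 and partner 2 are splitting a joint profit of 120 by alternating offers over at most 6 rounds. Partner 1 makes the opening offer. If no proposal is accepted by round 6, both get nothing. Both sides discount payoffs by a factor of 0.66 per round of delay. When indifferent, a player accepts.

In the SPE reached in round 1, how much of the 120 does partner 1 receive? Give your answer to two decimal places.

Work backward from the last round.
Round 6 (partner 2 proposes): rejection yields 0 for partner 1; partner 2 offers 0 and keeps 120.
Round 5 (partner 1 proposes): partner 2 can get 120 next round, worth 0.66 × 120 = 79.2 now, so partner 1 offers 79.2, keeping 40.8.
Round 4 (partner 2 proposes): partner 1 can get 40.8 next round, worth 0.66 × 40.8 = 26.928 now; partner 2 offers that and keeps 93.072.
Round 3 (partner 1 proposes): partner 2 can get 93.072 next round, worth 0.66 × 93.072 = 61.42752 now; partner 1 offers that and keeps 58.57248.
Round 2 (partner 2 proposes): partner 1 can get 58.57248 next round, worth 0.66 × 58.57248 = 38.6578368 now, so partner 2 offers 38.6578368, keeping 81.3421632.
Round 1 (partner 1 proposes): partner 2 can get 81.3421632 next round, worth 0.66 × 81.3421632 = 53.685827712 now; partner 1 offers that and keeps 66.314172288.

66.31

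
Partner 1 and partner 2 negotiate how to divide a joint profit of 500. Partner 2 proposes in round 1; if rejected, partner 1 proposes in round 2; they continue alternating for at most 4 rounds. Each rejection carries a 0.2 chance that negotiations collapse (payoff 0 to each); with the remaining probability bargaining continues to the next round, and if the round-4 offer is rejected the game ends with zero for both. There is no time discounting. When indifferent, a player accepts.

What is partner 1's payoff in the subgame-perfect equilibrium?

By backward induction:
Round 4 (partner 1 proposes): rejection yields 0 for partner 2; partner 1 offers 0 and keeps 500.
Round 3 (partner 2 proposes): rejecting gives partner 1 an expected 0.8 × 500 = 400; partner 2 offers that and keeps 100.
Round 2 (partner 1 proposes): rejecting gives partner 2 an expected 0.8 × 100 = 80. Partner 1 offers 80 and keeps 500 − 80 = 420.
Round 1 (partner 2 proposes): rejecting gives partner 1 an expected 0.8 × 420 = 336. Partner 2 offers 336 and keeps 500 − 336 = 164.

336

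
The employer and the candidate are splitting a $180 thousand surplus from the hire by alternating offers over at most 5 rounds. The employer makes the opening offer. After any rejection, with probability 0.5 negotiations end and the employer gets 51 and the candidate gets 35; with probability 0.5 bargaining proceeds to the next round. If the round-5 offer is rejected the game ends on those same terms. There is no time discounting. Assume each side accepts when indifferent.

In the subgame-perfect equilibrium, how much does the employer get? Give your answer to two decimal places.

By backward induction:
Round 5 (the employer proposes): the candidate gets 35 if talks fail, so the employer offers 35 and keeps 145.
Round 4 (the candidate proposes): rejecting gives the employer an expected 0.5 × 145 + 0.5 × 51 = 98; the candidate offers that and keeps 82.
Round 3 (the employer proposes): rejecting gives the candidate an expected 0.5 × 82 + 0.5 × 35 = 58.5. The employer offers 58.5 and keeps 180 − 58.5 = 121.5.
Round 2 (the candidate proposes): rejecting gives the employer an expected 0.5 × 121.5 + 0.5 × 51 = 86.25, so the candidate offers 86.25, keeping 93.75.
Round 1 (the employer proposes): rejecting gives the candidate an expected 0.5 × 93.75 + 0.5 × 35 = 64.375; the employer offers that and keeps 115.625.

115.63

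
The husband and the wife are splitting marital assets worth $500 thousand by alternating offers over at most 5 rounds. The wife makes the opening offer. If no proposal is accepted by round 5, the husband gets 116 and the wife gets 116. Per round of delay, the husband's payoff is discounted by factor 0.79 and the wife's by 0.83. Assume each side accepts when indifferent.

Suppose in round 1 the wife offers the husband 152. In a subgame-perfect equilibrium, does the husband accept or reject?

Work out the husband's continuation value if the offer is rejected.
Round 5 (the wife proposes): the husband gets 116 if talks fail, so the wife offers 116 and keeps 384.
Round 4 (the husband proposes): the wife can get 384 next round, worth 0.83 × 384 = 318.72 now; the husband offers that and keeps 181.28.
Round 3 (the wife proposes): the husband can get 181.28 next round, worth 0.79 × 181.28 = 143.2112 now; the wife offers that and keeps 356.7888.
Round 2 (the husband proposes): the wife can get 356.7888 next round, worth 0.83 × 356.7888 = 296.134704 now; the husband offers that and keeps 203.865296.
So by rejecting in round 1, the husband gets 203.865296 next round, worth 0.79 × 203.865296 = 161.05358384 now.
Offer 152 < 161.05358384, so the husband rejects.

Reject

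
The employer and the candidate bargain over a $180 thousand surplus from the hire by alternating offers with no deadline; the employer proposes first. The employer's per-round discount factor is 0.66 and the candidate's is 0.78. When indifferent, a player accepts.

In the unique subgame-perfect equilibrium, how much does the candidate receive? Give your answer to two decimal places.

Let x be the employer's share when the employer proposes and y be the candidate's share when the candidate proposes.
The candidate accepts iff offered ≥ 0.78·y, so x = 180 − 0.78y. Symmetrically y = 180 − 0.66x.
Substituting: x = 180 − 0.78(180 − 0.66x), giving x(1 − 0.66·0.78) = 180(1 − 0.78).
So x = 180 × 0.22 / 0.4852 ≈ 81.6158, and the candidate receives 180 − x ≈ 98.3842.

98.38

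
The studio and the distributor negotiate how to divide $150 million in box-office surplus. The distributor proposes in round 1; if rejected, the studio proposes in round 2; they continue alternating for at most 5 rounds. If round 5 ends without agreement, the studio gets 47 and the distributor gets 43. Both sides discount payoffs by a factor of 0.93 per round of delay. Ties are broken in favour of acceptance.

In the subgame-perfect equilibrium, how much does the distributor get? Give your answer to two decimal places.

Solve by backward induction from round 5.
Round 5 (the distributor proposes): the studio gets 47 if talks fail, so the distributor offers 47 and keeps 103.
Round 4 (the studio proposes): the distributor can get 103 next round, worth 0.93 × 103 = 95.79 now, so the studio offers 95.79, keeping 54.21.
Round 3 (the distributor proposes): the studio can get 54.21 next round, worth 0.93 × 54.21 = 50.4153 now. The distributor offers 50.4153 and keeps 150 − 50.4153 = 99.5847.
Round 2 (the studio proposes): the distributor can get 99.5847 next round, worth 0.93 × 99.5847 = 92.613771 now; the studio offers that and keeps 57.386229.
Round 1 (the distributor proposes): the studio can get 57.386229 next round, worth 0.93 × 57.386229 = 53.36919297 now; the distributor offers that and keeps 96.63080703.

96.63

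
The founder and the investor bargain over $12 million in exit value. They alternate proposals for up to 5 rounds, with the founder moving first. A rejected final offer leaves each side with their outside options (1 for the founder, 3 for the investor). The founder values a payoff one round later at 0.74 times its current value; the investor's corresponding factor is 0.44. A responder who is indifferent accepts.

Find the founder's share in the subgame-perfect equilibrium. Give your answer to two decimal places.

Work backward from the last round.
Round 5 (the founder proposes): the investor gets 3 if talks fail, so the founder offers 3 and keeps 9.
Round 4 (the investor proposes): the founder can get 9 next round, worth 0.74 × 9 = 6.66 now. The investor offers 6.66 and keeps 12 − 6.66 = 5.34.
Round 3 (the founder proposes): the investor can get 5.34 next round, worth 0.44 × 5.34 = 2.3496 now. The founder offers 2.3496 and keeps 12 − 2.3496 = 9.6504.
Round 2 (the investor proposes): the founder can get 9.6504 next round, worth 0.74 × 9.6504 = 7.141296 now. The investor offers 7.141296 and keeps 12 − 7.141296 = 4.858704.
Round 1 (the founder proposes): the investor can get 4.858704 next round, worth 0.44 × 4.858704 = 2.13782976 now, so the founder offers 2.13782976, keeping 9.86217024.

9.86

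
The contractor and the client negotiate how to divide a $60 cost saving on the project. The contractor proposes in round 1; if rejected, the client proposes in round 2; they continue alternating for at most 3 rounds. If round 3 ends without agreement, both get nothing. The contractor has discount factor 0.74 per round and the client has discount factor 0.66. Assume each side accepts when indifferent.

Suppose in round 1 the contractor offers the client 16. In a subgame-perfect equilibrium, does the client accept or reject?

Accept

Work out the client's continuation value if the offer is rejected.
Round 3 (the contractor proposes): the client will accept anything ≥ 0, so the contractor offers 0 and keeps 60.
Round 2 (the client proposes): the contractor can get 60 next round, worth 0.74 × 60 = 44.4 now. The client offers 44.4 and keeps 60 − 44.4 = 15.6.
So by rejecting in round 1, the client gets 15.6 next round, worth 0.66 × 15.6 = 10.296 now.
Offer 16 ≥ 10.296, so the client accepts.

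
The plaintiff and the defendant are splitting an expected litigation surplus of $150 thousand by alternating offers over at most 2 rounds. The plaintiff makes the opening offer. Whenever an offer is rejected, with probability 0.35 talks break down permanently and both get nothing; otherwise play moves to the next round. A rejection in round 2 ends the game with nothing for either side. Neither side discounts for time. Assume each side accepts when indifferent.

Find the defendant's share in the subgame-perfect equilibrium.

97.5

Round 2 (the defendant proposes): rejection yields 0 for the plaintiff; the defendant offers 0 and keeps 150.
Round 1 (the plaintiff proposes): rejecting gives the defendant an expected 0.65 × 150 = 97.5. The plaintiff offers 97.5 and keeps 150 − 97.5 = 52.5.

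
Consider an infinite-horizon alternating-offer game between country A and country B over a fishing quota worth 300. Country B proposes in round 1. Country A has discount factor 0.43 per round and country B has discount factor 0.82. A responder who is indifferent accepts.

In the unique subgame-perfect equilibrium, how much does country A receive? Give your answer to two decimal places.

Let x be country B's share when country B proposes and y be country A's share when country A proposes.
Country A accepts iff offered ≥ 0.43·y, so x = 300 − 0.43y. Symmetrically y = 300 − 0.82x.
Substituting: x = 300 − 0.43(300 − 0.82x), giving x(1 − 0.82·0.43) = 300(1 − 0.43).
So x = 300 × 0.57 / 0.6474 ≈ 264.1335, and country A receives 300 − x ≈ 35.8665.

35.87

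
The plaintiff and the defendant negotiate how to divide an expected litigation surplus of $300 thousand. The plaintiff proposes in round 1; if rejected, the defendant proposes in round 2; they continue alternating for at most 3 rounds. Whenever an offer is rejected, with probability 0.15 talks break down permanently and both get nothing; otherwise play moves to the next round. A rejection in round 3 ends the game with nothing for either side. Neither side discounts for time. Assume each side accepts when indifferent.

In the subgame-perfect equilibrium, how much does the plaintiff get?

Round 3 (the plaintiff proposes): rejection yields 0 for the defendant; the plaintiff offers 0 and keeps 300.
Round 2 (the defendant proposes): rejecting gives the plaintiff an expected 0.85 × 300 = 255; the defendant offers that and keeps 45.
Round 1 (the plaintiff proposes): rejecting gives the defendant an expected 0.85 × 45 = 38.25; the plaintiff offers that and keeps 261.75.

261.75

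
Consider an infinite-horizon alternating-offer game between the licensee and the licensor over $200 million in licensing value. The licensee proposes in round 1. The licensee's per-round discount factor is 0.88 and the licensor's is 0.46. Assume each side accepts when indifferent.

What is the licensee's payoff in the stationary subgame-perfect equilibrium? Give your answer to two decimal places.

In a stationary SPE each proposer offers the other exactly their discounted continuation value.
If the licensee keeps x when proposing and the licensor keeps y when proposing, then x = 200 − 0.46y and y = 200 − 0.88x.
Solving: x = 200(1 − 0.46) / (1 − 0.88·0.46) = 108 / 0.5952 ≈ 181.4516.
The licensor gets 200 − 181.4516 ≈ 18.5484.

181.45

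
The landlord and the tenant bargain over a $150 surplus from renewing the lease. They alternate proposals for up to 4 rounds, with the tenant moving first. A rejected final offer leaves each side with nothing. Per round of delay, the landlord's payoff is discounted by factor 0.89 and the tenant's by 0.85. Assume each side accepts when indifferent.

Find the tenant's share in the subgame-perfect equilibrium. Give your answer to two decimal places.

28.98

Round 4 (the landlord proposes): the tenant will accept anything ≥ 0, so the landlord offers 0 and keeps 150.
Round 3 (the tenant proposes): the landlord can get 150 next round, worth 0.89 × 150 = 133.5 now. The tenant offers 133.5 and keeps 150 − 133.5 = 16.5.
Round 2 (the landlord proposes): the tenant can get 16.5 next round, worth 0.85 × 16.5 = 14.025 now, so the landlord offers 14.025, keeping 135.975.
Round 1 (the tenant proposes): the landlord can get 135.975 next round, worth 0.89 × 135.975 = 121.01775 now; the tenant offers that and keeps 28.98225.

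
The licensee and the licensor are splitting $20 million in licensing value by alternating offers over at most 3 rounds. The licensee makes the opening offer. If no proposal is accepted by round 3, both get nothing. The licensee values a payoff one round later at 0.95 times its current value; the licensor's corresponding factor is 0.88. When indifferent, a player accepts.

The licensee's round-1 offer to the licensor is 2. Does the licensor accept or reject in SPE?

Round 3 (the licensee proposes): the licensor will accept anything ≥ 0, so the licensee offers 0 and keeps 20.
Round 2 (the licensor proposes): the licensee can get 20 next round, worth 0.95 × 20 = 19 now. The licensor offers 19 and keeps 20 − 19 = 1.
So by rejecting in round 1, the licensor gets 1 next round, worth 0.88 × 1 = 0.88 now.
Offer 2 ≥ 0.88, so the licensor accepts.

Accept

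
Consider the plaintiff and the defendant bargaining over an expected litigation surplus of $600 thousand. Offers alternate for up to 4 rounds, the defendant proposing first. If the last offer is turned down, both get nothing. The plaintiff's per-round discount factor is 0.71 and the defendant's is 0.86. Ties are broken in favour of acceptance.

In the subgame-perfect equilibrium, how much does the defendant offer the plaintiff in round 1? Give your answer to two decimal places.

Round 4 (the plaintiff proposes): rejection yields 0 for the defendant; the plaintiff offers 0 and keeps 600.
Round 3 (the defendant proposes): the plaintiff can get 600 next round, worth 0.71 × 600 = 426 now; the defendant offers that and keeps 174.
Round 2 (the plaintiff proposes): the defendant can get 174 next round, worth 0.86 × 174 = 149.64 now, so the plaintiff offers 149.64, keeping 450.36.
Round 1 (the defendant proposes): the plaintiff can get 450.36 next round, worth 0.71 × 450.36 = 319.7556 now, so the defendant offers 319.7556, keeping 280.2444.

319.76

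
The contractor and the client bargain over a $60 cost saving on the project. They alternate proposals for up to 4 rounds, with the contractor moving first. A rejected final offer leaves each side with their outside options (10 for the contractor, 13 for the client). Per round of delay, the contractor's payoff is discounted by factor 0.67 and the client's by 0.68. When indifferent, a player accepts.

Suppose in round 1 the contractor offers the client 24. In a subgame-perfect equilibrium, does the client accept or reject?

Round 4 (the client proposes): the contractor gets 10 if talks fail, so the client offers 10 and keeps 50.
Round 3 (the contractor proposes): the client can get 50 next round, worth 0.68 × 50 = 34 now, so the contractor offers 34, keeping 26.
Round 2 (the client proposes): the contractor can get 26 next round, worth 0.67 × 26 = 17.42 now; the client offers that and keeps 42.58.
So by rejecting in round 1, the client gets 42.58 next round, worth 0.68 × 42.58 = 28.9544 now.
Offer 24 < 28.9544, so the client rejects.

Reject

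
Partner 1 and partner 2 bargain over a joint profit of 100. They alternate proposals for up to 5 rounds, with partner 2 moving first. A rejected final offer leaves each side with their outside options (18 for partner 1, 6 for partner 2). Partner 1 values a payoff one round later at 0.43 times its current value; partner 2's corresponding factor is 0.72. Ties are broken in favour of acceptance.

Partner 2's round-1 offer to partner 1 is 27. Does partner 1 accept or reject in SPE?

Round 5 (partner 2 proposes): partner 1 gets 18 if talks fail, so partner 2 offers 18 and keeps 82.
Round 4 (partner 1 proposes): partner 2 can get 82 next round, worth 0.72 × 82 = 59.04 now; partner 1 offers that and keeps 40.96.
Round 3 (partner 2 proposes): partner 1 can get 40.96 next round, worth 0.43 × 40.96 = 17.6128 now. Partner 2 offers 17.6128 and keeps 100 − 17.6128 = 82.3872.
Round 2 (partner 1 proposes): partner 2 can get 82.3872 next round, worth 0.72 × 82.3872 = 59.318784 now. Partner 1 offers 59.318784 and keeps 100 − 59.318784 = 40.681216.
So by rejecting in round 1, partner 1 gets 40.681216 next round, worth 0.43 × 40.681216 = 17.49292288 now.
Offer 27 ≥ 17.49292288, so partner 1 accepts.

Accept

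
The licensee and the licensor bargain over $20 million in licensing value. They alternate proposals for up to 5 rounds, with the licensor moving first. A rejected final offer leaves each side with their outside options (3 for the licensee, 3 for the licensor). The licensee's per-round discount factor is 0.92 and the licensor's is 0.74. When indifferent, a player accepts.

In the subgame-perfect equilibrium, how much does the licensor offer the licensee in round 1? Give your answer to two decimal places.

9.43

Round 5 (the licensor proposes): the licensee gets 3 if talks fail, so the licensor offers 3 and keeps 17.
Round 4 (the licensee proposes): the licensor can get 17 next round, worth 0.74 × 17 = 12.58 now, so the licensee offers 12.58, keeping 7.42.
Round 3 (the licensor proposes): the licensee can get 7.42 next round, worth 0.92 × 7.42 = 6.8264 now; the licensor offers that and keeps 13.1736.
Round 2 (the licensee proposes): the licensor can get 13.1736 next round, worth 0.74 × 13.1736 = 9.748464 now; the licensee offers that and keeps 10.251536.
Round 1 (the licensor proposes): the licensee can get 10.251536 next round, worth 0.92 × 10.251536 = 9.43141312 now. The licensor offers 9.43141312 and keeps 20 − 9.43141312 = 10.56858688.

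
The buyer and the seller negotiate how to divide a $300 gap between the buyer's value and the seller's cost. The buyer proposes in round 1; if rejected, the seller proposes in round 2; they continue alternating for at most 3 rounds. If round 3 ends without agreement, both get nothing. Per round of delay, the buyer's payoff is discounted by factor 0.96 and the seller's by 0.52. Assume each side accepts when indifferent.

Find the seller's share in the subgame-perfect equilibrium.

Round 3 (the buyer proposes): rejection yields 0 for the seller; the buyer offers 0 and keeps 300.
Round 2 (the seller proposes): the buyer can get 300 next round, worth 0.96 × 300 = 288 now; the seller offers that and keeps 12.
Round 1 (the buyer proposes): the seller can get 12 next round, worth 0.52 × 12 = 6.24 now; the buyer offers that and keeps 293.76.

6.24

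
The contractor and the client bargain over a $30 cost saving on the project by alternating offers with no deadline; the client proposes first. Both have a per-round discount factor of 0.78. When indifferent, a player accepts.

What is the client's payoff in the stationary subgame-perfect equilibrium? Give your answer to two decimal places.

Let x be the client's share when the client proposes and y be the contractor's share when the contractor proposes.
The contractor accepts iff offered ≥ 0.78·y, so x = 30 − 0.78y. Symmetrically y = 30 − 0.78x.
Substituting: x = 30 − 0.78(30 − 0.78x), giving x(1 − 0.78·0.78) = 30(1 − 0.78).
So x = 30 × 0.22 / 0.3916 ≈ 16.8539, and the contractor receives 30 − x ≈ 13.1461.

16.85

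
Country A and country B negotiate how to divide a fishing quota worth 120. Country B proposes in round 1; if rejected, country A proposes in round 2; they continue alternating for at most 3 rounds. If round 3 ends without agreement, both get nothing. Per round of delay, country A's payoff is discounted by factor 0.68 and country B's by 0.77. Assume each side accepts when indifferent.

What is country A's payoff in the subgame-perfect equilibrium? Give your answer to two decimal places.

Round 3 (country B proposes): country A will accept anything ≥ 0, so country B offers 0 and keeps 120.
Round 2 (country A proposes): country B can get 120 next round, worth 0.77 × 120 = 92.4 now. Country A offers 92.4 and keeps 120 − 92.4 = 27.6.
Round 1 (country B proposes): country A can get 27.6 next round, worth 0.68 × 27.6 = 18.768 now. Country B offers 18.768 and keeps 120 − 18.768 = 101.232.

18.77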